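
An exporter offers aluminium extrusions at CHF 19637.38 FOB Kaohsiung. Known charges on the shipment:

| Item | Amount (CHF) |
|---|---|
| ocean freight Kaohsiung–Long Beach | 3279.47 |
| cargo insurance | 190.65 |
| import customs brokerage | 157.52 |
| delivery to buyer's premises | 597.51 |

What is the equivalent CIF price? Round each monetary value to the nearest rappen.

CIF price: CHF 23107.50

Not relevant to the conversion: delivery, brokerage — on the buyer under both terms; not part of either seller's price.
From FOB to CIF, the seller additionally bears: freight, insurance.
CIF price = 19637.38 + 3279.47 + 190.65 = 23107.50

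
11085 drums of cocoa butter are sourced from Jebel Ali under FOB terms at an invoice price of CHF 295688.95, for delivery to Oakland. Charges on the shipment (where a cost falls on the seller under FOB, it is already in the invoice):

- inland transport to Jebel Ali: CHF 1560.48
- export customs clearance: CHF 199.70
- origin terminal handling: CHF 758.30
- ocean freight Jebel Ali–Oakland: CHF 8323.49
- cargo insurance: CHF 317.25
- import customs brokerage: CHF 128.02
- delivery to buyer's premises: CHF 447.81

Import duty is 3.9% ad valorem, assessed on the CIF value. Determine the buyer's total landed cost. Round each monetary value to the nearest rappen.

FOB: the seller bears costs until goods are on board at the origin port; the buyer bears freight, insurance and all costs thereafter.
Already in the invoice (seller's account under FOB): inland to port, export clearance, origin terminal — exclude.
CIF value = FOB price + freight + insurance = 295688.95 + 8323.49 + 317.25 = 304329.69
Import duty = 304329.69 × 3.9% = 11868.86
Buyer bears: freight 8323.49 + insurance 317.25 + brokerage 128.02 + delivery 447.81 + duty 11868.86 = 21085.43
Landed cost = invoice 295688.95 + 21085.43 = 316774.38

Total landed cost: CHF 316774.38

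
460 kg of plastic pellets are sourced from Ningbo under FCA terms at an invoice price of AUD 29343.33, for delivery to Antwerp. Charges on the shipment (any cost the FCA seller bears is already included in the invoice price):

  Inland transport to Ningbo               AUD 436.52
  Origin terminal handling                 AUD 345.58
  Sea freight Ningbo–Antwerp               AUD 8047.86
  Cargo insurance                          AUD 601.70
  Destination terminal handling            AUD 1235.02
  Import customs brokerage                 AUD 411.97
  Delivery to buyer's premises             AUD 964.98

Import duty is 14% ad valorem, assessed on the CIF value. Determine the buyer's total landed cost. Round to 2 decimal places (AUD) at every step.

FCA: the seller delivers export-cleared goods to the carrier; the buyer bears costs from that point.
Already in the invoice (seller's account under FCA): inland to port — exclude.
CIF value = FCA price + origin terminal + freight + insurance = 29343.33 + 345.58 + 8047.86 + 601.70 = 38338.47
Import duty = 38338.47 × 14% = 5367.39
Buyer bears: origin terminal 345.58 + freight 8047.86 + insurance 601.70 + destination terminal 1235.02 + brokerage 411.97 + delivery 964.98 + duty 5367.39 = 16974.50
Landed cost = invoice 29343.33 + 16974.50 = 46317.83

Total landed cost: AUD 46317.83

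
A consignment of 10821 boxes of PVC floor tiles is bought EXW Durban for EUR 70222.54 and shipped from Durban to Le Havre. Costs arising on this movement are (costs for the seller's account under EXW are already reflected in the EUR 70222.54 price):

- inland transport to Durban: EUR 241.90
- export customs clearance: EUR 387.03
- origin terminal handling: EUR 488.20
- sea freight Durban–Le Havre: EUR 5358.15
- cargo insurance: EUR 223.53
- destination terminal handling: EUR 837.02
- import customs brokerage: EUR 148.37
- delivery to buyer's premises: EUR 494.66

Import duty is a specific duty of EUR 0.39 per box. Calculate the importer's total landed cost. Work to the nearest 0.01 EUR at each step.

EXW: the seller makes goods available at their premises; the buyer bears all onward costs.
CIF value = EXW price + inland to port + export clearance + origin terminal + freight + insurance = 70222.54 + 241.90 + 387.03 + 488.20 + 5358.15 + 223.53 = 76921.35
Import duty = 10821 × 0.39 = 4220.19
Buyer bears: inland to port 241.90 + export clearance 387.03 + origin terminal 488.20 + freight 5358.15 + insurance 223.53 + destination terminal 837.02 + brokerage 148.37 + delivery 494.66 + duty 4220.19 = 12399.05
Landed cost = invoice 70222.54 + 12399.05 = 82621.59

Total landed cost: EUR 82621.59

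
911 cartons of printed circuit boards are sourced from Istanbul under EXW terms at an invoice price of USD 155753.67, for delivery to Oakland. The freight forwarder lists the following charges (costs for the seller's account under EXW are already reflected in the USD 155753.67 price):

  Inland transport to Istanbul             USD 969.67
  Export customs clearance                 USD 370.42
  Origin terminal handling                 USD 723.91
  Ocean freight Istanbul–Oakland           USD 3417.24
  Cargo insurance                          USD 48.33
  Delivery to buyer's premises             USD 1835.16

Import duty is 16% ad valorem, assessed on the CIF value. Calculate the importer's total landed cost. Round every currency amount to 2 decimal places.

EXW: the seller makes goods available at their premises; the buyer bears all onward costs.
CIF value = EXW price + inland to port + export clearance + origin terminal + freight + insurance = 155753.67 + 969.67 + 370.42 + 723.91 + 3417.24 + 48.33 = 161283.24
Import duty = 161283.24 × 16% = 25805.32
Buyer bears: inland to port 969.67 + export clearance 370.42 + origin terminal 723.91 + freight 3417.24 + insurance 48.33 + delivery 1835.16 + duty 25805.32 = 33170.05
Landed cost = invoice 155753.67 + 33170.05 = 188923.72

Total landed cost: USD 188923.72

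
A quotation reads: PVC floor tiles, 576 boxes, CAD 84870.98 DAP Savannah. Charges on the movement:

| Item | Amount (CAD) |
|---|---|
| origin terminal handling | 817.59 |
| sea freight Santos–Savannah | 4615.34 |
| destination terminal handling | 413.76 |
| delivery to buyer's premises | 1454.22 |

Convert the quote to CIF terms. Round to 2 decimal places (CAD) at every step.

CIF price: CAD 83003.00

Not relevant to the conversion: origin terminal, freight — on the seller under both DAP and CIF; already in the DAP price and stays in the CIF price.
From DAP to CIF, the seller no longer bears: destination terminal, delivery.
CIF price = 84870.98 − 413.76 − 1454.22 = 83003.00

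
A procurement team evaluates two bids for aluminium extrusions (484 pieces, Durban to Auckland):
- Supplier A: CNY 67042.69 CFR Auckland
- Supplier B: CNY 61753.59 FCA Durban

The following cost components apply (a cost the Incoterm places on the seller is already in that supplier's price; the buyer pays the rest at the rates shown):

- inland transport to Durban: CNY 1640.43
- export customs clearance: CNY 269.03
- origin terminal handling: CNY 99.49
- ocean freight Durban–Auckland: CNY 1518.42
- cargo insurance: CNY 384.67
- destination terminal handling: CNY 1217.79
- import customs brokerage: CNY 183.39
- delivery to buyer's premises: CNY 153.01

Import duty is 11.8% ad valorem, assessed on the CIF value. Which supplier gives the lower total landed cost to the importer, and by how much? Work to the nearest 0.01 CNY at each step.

Supplier B is cheaper by CNY 4104.39

Supplier A (CFR):
CIF value = CFR price + insurance = 67042.69 + 384.67 = 67427.36
Import duty = 67427.36 × 11.8% = 7956.43
Buyer bears (A): 384.67 + 1217.79 + 183.39 + 153.01 = 1938.86
Landed cost (A) = invoice 67042.69 + 1938.86 + duty 7956.43 = 76937.98
Supplier B (FCA):
CIF value = FCA price + origin terminal + freight + insurance = 61753.59 + 99.49 + 1518.42 + 384.67 = 63756.17
Import duty = 63756.17 × 11.8% = 7523.23
Buyer bears (B): 99.49 + 1518.42 + 384.67 + 1217.79 + 183.39 + 153.01 = 3556.77
Landed cost (B) = invoice 61753.59 + 3556.77 + duty 7523.23 = 72833.59
Difference = |76937.98 − 72833.59| = 4104.39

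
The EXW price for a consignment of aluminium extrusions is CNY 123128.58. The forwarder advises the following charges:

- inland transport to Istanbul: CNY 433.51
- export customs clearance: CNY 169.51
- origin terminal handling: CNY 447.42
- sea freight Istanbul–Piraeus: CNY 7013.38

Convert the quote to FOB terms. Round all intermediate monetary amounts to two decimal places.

Not relevant to the conversion: freight — on the buyer under both terms; not part of either seller's price.
From EXW to FOB, the seller additionally bears: inland to port, export clearance, origin terminal.
FOB price = 123128.58 + 433.51 + 169.51 + 447.42 = 124179.02

FOB price: CNY 124179.02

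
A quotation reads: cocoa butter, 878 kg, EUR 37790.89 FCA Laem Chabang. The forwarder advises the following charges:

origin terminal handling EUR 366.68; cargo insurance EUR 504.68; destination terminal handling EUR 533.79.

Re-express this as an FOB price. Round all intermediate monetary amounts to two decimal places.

Not relevant to the conversion: insurance, destination terminal — on the buyer under both terms; not part of either seller's price.
From FCA to FOB, the seller additionally bears: origin terminal.
FOB price = 37790.89 + 366.68 = 38157.57

FOB price: EUR 38157.57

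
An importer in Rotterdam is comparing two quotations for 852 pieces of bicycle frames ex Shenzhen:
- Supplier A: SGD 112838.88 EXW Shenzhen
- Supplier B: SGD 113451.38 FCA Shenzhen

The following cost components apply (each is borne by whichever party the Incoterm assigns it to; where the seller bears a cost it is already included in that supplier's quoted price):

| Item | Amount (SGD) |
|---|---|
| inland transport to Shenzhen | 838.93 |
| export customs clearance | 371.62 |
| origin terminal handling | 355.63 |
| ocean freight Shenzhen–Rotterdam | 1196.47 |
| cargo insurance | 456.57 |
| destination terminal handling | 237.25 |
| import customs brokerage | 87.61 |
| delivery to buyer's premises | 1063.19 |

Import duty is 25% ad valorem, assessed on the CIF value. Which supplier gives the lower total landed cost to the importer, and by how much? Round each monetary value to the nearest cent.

Supplier A (EXW):
CIF value = EXW price + inland to port + export clearance + origin terminal + freight + insurance = 112838.88 + 838.93 + 371.62 + 355.63 + 1196.47 + 456.57 = 116058.10
Import duty = 116058.10 × 25% = 29014.53
Buyer bears (A): 838.93 + 371.62 + 355.63 + 1196.47 + 456.57 + 237.25 + 87.61 + 1063.19 = 4607.27
Landed cost (A) = invoice 112838.88 + 4607.27 + duty 29014.53 = 146460.68
Supplier B (FCA):
CIF value = FCA price + origin terminal + freight + insurance = 113451.38 + 355.63 + 1196.47 + 456.57 = 115460.05
Import duty = 115460.05 × 25% = 28865.01
Buyer bears (B): 355.63 + 1196.47 + 456.57 + 237.25 + 87.61 + 1063.19 = 3396.72
Landed cost (B) = invoice 113451.38 + 3396.72 + duty 28865.01 = 145713.11
Difference = |146460.68 − 145713.11| = 747.57

Supplier B is cheaper by SGD 747.57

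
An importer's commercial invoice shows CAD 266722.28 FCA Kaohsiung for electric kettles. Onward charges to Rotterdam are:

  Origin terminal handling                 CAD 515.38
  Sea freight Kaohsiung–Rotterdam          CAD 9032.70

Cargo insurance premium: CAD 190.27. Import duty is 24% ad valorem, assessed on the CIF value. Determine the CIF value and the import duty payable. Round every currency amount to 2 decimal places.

CIF value: CAD 276460.63; import duty: CAD 66350.55

CIF = FCA price + pre-shipment costs + freight + insurance
CIF = 266722.28 + 515.38 + 9032.70 + 190.27 = 276460.63
Import duty = 276460.63 × 24% = 66350.55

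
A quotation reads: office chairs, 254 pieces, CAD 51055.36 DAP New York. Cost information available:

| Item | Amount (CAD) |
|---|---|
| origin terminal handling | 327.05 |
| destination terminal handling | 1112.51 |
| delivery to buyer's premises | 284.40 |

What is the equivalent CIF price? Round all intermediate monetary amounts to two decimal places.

Not relevant to the conversion: origin terminal — on the seller under both DAP and CIF; already in the DAP price and stays in the CIF price.
From DAP to CIF, the seller no longer bears: destination terminal, delivery.
CIF price = 51055.36 − 1112.51 − 284.40 = 49658.45

CIF price: CAD 49658.45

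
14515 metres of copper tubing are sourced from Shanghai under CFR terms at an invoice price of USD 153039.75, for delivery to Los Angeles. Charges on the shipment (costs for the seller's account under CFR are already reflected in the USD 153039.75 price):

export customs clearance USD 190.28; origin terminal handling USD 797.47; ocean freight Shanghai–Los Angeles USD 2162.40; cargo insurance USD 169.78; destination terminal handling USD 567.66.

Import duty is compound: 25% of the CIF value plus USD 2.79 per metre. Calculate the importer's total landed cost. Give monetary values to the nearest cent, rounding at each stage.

Total landed cost: USD 232576.42

CFR: the seller pays costs through ocean freight to the destination port, but not insurance.
Already in the invoice (seller's account under CFR): export clearance, origin terminal, freight — exclude.
CIF value = CFR price + insurance = 153039.75 + 169.78 = 153209.53
Ad valorem component: 153209.53 × 25% = 38302.38
Specific component: 14515 × 2.79 = 40496.85
Import duty = 38302.38 + 40496.85 = 78799.23
Buyer bears: insurance 169.78 + destination terminal 567.66 + duty 78799.23 = 79536.67
Landed cost = invoice 153039.75 + 79536.67 = 232576.42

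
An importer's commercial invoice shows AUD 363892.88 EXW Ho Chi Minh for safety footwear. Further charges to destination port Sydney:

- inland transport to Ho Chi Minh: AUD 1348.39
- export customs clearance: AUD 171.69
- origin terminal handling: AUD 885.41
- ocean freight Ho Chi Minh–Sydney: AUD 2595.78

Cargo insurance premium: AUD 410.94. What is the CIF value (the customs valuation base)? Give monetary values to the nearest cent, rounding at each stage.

CIF = EXW price + pre-shipment costs + freight + insurance
CIF = 363892.88 + 1348.39 + 171.69 + 885.41 + 2595.78 + 410.94 = 369305.09

CIF value: AUD 369305.09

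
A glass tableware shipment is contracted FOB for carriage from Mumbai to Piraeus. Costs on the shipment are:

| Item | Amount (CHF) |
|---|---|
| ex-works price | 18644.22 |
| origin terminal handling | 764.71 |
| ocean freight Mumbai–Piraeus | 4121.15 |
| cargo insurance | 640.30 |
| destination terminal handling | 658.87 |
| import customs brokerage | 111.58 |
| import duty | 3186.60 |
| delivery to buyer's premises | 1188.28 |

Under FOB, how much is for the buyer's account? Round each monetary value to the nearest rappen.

FOB: the seller bears costs until goods are on board at the origin port; the buyer bears freight, insurance and all costs thereafter.
Seller's account: goods 18644.22 + origin terminal 764.71 = 19408.93
Buyer's account: freight 4121.15 + insurance 640.30 + destination terminal 658.87 + brokerage 111.58 + duty 3186.60 + delivery 1188.28 = 9906.78

Buyer's account: CHF 9906.78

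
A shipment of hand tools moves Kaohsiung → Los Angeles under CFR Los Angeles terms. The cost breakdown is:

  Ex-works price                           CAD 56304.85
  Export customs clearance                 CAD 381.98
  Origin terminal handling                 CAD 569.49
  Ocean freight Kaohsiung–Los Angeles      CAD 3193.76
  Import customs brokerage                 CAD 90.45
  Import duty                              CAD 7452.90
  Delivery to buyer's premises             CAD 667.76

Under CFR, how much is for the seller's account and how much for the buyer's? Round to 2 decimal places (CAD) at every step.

CFR: the seller pays costs through ocean freight to the destination port, but not insurance.
Seller's account: goods 56304.85 + export clearance 381.98 + origin terminal 569.49 + freight 3193.76 = 60450.08
Buyer's account: brokerage 90.45 + duty 7452.90 + delivery 667.76 = 8211.11

Seller: CAD 60450.08; buyer: CAD 8211.11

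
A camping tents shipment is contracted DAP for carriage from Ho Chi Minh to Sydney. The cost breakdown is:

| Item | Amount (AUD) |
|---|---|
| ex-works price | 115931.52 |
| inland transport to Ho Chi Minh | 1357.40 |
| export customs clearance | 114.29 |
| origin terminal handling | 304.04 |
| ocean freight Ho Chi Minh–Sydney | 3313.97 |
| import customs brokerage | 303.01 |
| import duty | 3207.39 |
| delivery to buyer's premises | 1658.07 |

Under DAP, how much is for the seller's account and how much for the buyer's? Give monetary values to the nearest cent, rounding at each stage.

DAP: the seller bears all costs to the named destination except import duty and clearance.
Seller's account: goods 115931.52 + inland to port 1357.40 + export clearance 114.29 + origin terminal 304.04 + freight 3313.97 + delivery 1658.07 = 122679.29
Buyer's account: brokerage 303.01 + duty 3207.39 = 3510.40

Seller: AUD 122679.29; buyer: AUD 3510.40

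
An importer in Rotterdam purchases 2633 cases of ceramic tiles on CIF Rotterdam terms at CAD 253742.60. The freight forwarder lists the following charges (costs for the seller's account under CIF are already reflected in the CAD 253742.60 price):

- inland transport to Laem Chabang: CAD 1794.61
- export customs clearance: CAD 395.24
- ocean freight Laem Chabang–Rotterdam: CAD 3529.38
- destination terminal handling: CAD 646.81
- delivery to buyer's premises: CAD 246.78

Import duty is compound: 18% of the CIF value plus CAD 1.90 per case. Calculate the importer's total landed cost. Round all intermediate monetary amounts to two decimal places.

CIF: the seller pays costs through ocean freight and marine insurance to the destination port.
Already in the invoice (seller's account under CIF): inland to port, export clearance, freight — exclude.
The CIF price already equals the CIF value: 253742.60
Ad valorem component: 253742.60 × 18% = 45673.67
Specific component: 2633 × 1.90 = 5002.70
Import duty = 45673.67 + 5002.70 = 50676.37
Buyer bears: destination terminal 646.81 + delivery 246.78 + duty 50676.37 = 51569.96
Landed cost = invoice 253742.60 + 51569.96 = 305312.56

Total landed cost: CAD 305312.56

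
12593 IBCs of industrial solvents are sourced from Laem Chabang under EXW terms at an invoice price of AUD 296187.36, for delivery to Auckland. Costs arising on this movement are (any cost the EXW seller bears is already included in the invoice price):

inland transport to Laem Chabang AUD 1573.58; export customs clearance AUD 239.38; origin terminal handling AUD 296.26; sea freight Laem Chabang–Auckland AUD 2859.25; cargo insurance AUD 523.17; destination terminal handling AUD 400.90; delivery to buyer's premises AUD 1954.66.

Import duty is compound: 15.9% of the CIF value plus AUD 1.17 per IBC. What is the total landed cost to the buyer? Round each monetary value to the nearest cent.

EXW: the seller makes goods available at their premises; the buyer bears all onward costs.
CIF value = EXW price + inland to port + export clearance + origin terminal + freight + insurance = 296187.36 + 1573.58 + 239.38 + 296.26 + 2859.25 + 523.17 = 301679.00
Ad valorem component: 301679.00 × 15.9% = 47966.96
Specific component: 12593 × 1.17 = 14733.81
Import duty = 47966.96 + 14733.81 = 62700.77
Buyer bears: inland to port 1573.58 + export clearance 239.38 + origin terminal 296.26 + freight 2859.25 + insurance 523.17 + destination terminal 400.90 + delivery 1954.66 + duty 62700.77 = 70547.97
Landed cost = invoice 296187.36 + 70547.97 = 366735.33

Total landed cost: AUD 366735.33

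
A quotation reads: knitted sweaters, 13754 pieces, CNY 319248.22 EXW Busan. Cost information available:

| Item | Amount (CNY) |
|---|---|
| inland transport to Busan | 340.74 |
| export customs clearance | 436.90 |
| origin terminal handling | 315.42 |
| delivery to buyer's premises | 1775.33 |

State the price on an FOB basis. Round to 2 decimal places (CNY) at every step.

Not relevant to the conversion: delivery — on the buyer under both terms; not part of either seller's price.
From EXW to FOB, the seller additionally bears: inland to port, export clearance, origin terminal.
FOB price = 319248.22 + 340.74 + 436.90 + 315.42 = 320341.28

FOB price: CNY 320341.28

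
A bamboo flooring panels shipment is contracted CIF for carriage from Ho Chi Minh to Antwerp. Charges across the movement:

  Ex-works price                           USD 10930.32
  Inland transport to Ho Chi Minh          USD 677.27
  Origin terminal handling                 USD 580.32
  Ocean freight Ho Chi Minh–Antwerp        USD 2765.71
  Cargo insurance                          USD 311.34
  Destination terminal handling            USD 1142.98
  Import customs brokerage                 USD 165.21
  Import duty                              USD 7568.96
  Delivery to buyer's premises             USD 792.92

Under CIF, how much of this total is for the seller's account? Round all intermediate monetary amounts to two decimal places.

Seller's account: USD 15264.96

CIF: the seller pays costs through ocean freight and marine insurance to the destination port.
Seller's account: goods 10930.32 + inland to port 677.27 + origin terminal 580.32 + freight 2765.71 + insurance 311.34 = 15264.96
Buyer's account: destination terminal 1142.98 + brokerage 165.21 + duty 7568.96 + delivery 792.92 = 9670.07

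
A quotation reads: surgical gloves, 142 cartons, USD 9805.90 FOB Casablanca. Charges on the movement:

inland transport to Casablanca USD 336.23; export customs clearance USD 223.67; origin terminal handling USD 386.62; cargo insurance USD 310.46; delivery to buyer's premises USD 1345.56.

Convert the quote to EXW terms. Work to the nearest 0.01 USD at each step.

EXW price: USD 8859.38

Not relevant to the conversion: delivery, insurance — on the buyer under both terms; not part of either seller's price.
From FOB to EXW, the seller no longer bears: inland to port, export clearance, origin terminal.
EXW price = 9805.90 − 336.23 − 223.67 − 386.62 = 8859.38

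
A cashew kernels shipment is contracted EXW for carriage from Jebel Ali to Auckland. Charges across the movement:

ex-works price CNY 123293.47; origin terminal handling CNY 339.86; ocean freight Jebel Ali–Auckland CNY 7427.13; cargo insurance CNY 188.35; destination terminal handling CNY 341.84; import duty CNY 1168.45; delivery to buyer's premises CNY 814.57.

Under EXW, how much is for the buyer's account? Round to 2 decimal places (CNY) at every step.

EXW: the seller makes goods available at their premises; the buyer bears all onward costs.
Seller's account: goods 123293.47 = 123293.47
Buyer's account: origin terminal 339.86 + freight 7427.13 + insurance 188.35 + destination terminal 341.84 + duty 1168.45 + delivery 814.57 = 10280.20

Buyer's account: CNY 10280.20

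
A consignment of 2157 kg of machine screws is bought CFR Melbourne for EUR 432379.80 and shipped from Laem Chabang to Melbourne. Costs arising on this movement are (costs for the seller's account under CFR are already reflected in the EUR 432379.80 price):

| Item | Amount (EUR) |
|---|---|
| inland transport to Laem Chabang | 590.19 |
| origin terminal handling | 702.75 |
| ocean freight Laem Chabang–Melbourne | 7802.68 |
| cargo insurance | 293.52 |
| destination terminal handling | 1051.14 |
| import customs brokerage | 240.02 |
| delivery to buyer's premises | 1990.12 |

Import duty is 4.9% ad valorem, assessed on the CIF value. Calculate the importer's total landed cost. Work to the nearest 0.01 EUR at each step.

Total landed cost: EUR 457155.59

CFR: the seller pays costs through ocean freight to the destination port, but not insurance.
Already in the invoice (seller's account under CFR): inland to port, origin terminal, freight — exclude.
CIF value = CFR price + insurance = 432379.80 + 293.52 = 432673.32
Import duty = 432673.32 × 4.9% = 21200.99
Buyer bears: insurance 293.52 + destination terminal 1051.14 + brokerage 240.02 + delivery 1990.12 + duty 21200.99 = 24775.79
Landed cost = invoice 432379.80 + 24775.79 = 457155.59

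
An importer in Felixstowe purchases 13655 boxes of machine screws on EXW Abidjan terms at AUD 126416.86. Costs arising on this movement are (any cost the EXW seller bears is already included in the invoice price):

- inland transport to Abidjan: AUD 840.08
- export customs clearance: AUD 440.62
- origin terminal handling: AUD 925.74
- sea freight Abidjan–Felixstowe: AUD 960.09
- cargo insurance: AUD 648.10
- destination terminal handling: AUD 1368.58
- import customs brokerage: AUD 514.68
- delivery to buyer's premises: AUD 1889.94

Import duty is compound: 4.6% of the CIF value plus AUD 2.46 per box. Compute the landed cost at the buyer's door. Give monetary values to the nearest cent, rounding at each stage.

Total landed cost: AUD 173586.64

EXW: the seller makes goods available at their premises; the buyer bears all onward costs.
CIF value = EXW price + inland to port + export clearance + origin terminal + freight + insurance = 126416.86 + 840.08 + 440.62 + 925.74 + 960.09 + 648.10 = 130231.49
Ad valorem component: 130231.49 × 4.6% = 5990.65
Specific component: 13655 × 2.46 = 33591.30
Import duty = 5990.65 + 33591.30 = 39581.95
Buyer bears: inland to port 840.08 + export clearance 440.62 + origin terminal 925.74 + freight 960.09 + insurance 648.10 + destination terminal 1368.58 + brokerage 514.68 + delivery 1889.94 + duty 39581.95 = 47169.78
Landed cost = invoice 126416.86 + 47169.78 = 173586.64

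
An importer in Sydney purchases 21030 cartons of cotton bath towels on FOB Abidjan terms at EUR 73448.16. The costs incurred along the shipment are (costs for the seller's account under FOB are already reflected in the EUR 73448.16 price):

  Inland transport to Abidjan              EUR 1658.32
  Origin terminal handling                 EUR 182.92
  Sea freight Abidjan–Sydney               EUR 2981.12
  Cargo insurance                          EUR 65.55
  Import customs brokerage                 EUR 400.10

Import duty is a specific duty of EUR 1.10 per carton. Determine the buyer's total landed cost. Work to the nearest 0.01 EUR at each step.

Total landed cost: EUR 100027.93

FOB: the seller bears costs until goods are on board at the origin port; the buyer bears freight, insurance and all costs thereafter.
Already in the invoice (seller's account under FOB): inland to port, origin terminal — exclude.
CIF value = FOB price + freight + insurance = 73448.16 + 2981.12 + 65.55 = 76494.83
Import duty = 21030 × 1.10 = 23133.00
Buyer bears: freight 2981.12 + insurance 65.55 + brokerage 400.10 + duty 23133.00 = 26579.77
Landed cost = invoice 73448.16 + 26579.77 = 100027.93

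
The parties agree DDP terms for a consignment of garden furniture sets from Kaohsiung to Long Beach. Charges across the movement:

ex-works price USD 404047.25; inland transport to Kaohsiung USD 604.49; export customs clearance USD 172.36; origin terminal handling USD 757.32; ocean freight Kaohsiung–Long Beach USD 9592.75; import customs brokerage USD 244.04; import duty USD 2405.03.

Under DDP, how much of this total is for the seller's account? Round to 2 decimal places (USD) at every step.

DDP: the seller bears all costs including import duty.
Seller's account: goods 404047.25 + inland to port 604.49 + export clearance 172.36 + origin terminal 757.32 + freight 9592.75 + brokerage 244.04 + duty 2405.03 = 417823.24
Buyer's account: 0.00

Seller's account: USD 417823.24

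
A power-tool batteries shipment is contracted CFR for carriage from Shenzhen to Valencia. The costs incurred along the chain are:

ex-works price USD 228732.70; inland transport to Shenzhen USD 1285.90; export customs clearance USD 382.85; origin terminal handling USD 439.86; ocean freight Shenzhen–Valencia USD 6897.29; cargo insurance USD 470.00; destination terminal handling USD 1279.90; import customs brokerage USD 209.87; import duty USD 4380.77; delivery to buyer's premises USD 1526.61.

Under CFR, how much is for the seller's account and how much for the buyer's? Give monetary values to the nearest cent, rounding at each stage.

Seller: USD 237738.60; buyer: USD 7867.15

CFR: the seller pays costs through ocean freight to the destination port, but not insurance.
Seller's account: goods 228732.70 + inland to port 1285.90 + export clearance 382.85 + origin terminal 439.86 + freight 6897.29 = 237738.60
Buyer's account: insurance 470.00 + destination terminal 1279.90 + brokerage 209.87 + duty 4380.77 + delivery 1526.61 = 7867.15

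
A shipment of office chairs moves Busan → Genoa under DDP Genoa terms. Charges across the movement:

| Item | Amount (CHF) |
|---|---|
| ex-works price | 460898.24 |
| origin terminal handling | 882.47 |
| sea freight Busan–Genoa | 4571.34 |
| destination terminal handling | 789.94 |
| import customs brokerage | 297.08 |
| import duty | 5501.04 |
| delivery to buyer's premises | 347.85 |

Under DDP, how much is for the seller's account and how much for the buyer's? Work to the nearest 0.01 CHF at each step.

DDP: the seller bears all costs including import duty.
Seller's account: goods 460898.24 + origin terminal 882.47 + freight 4571.34 + destination terminal 789.94 + brokerage 297.08 + duty 5501.04 + delivery 347.85 = 473287.96
Buyer's account: 0.00

Seller: CHF 473287.96; buyer: CHF 0.00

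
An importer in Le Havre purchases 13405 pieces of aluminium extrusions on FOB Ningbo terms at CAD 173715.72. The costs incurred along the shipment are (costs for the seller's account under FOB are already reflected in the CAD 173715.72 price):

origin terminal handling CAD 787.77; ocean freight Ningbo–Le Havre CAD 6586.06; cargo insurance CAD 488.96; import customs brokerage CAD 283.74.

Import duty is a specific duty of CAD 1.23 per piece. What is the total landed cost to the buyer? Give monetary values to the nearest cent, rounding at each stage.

Total landed cost: CAD 197562.63

FOB: the seller bears costs until goods are on board at the origin port; the buyer bears freight, insurance and all costs thereafter.
Already in the invoice (seller's account under FOB): origin terminal — exclude.
CIF value = FOB price + freight + insurance = 173715.72 + 6586.06 + 488.96 = 180790.74
Import duty = 13405 × 1.23 = 16488.15
Buyer bears: freight 6586.06 + insurance 488.96 + brokerage 283.74 + duty 16488.15 = 23846.91
Landed cost = invoice 173715.72 + 23846.91 = 197562.63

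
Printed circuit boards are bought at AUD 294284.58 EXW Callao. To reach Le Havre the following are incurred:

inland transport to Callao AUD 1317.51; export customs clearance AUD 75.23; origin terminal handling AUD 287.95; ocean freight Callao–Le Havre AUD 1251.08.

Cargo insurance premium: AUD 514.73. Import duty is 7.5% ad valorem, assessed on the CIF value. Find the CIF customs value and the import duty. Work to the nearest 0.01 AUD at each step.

CIF = EXW price + pre-shipment costs + freight + insurance
CIF = 294284.58 + 1317.51 + 75.23 + 287.95 + 1251.08 + 514.73 = 297731.08
Import duty = 297731.08 × 7.5% = 22329.83

CIF value: AUD 297731.08; import duty: AUD 22329.83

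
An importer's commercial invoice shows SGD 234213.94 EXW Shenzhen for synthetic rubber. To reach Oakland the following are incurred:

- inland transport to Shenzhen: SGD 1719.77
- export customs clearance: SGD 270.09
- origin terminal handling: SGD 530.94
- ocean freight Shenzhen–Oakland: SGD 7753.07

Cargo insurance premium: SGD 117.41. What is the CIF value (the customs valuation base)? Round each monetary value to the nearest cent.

CIF = EXW price + pre-shipment costs + freight + insurance
CIF = 234213.94 + 1719.77 + 270.09 + 530.94 + 7753.07 + 117.41 = 244605.22

CIF value: SGD 244605.22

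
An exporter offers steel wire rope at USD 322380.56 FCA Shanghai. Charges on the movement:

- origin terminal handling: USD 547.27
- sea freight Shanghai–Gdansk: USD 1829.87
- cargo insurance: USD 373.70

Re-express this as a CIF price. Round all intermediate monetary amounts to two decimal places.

CIF price: USD 325131.40

From FCA to CIF, the seller additionally bears: origin terminal, freight, insurance.
CIF price = 322380.56 + 547.27 + 1829.87 + 373.70 = 325131.40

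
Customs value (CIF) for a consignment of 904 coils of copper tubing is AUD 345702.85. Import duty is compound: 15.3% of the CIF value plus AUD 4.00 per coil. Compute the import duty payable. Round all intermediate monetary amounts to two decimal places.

Import duty: AUD 56508.54

Ad valorem component: 345702.85 × 15.3% = 52892.54
Specific component: 904 × 4.00 = 3616.00
Import duty = 52892.54 + 3616.00 = 56508.54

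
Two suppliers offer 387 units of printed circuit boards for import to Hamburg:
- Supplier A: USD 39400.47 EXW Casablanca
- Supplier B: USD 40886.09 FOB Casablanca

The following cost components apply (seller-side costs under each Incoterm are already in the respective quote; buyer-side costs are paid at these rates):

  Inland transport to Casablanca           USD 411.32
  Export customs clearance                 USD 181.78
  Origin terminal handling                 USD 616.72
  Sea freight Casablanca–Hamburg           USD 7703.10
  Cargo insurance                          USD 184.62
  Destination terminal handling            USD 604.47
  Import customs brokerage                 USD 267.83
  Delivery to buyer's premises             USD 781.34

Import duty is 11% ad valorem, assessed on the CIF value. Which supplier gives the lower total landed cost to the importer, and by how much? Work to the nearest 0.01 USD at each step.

Supplier A is cheaper by USD 306.14

Supplier A (EXW):
CIF value = EXW price + inland to port + export clearance + origin terminal + freight + insurance = 39400.47 + 411.32 + 181.78 + 616.72 + 7703.10 + 184.62 = 48498.01
Import duty = 48498.01 × 11% = 5334.78
Buyer bears (A): 411.32 + 181.78 + 616.72 + 7703.10 + 184.62 + 604.47 + 267.83 + 781.34 = 10751.18
Landed cost (A) = invoice 39400.47 + 10751.18 + duty 5334.78 = 55486.43
Supplier B (FOB):
CIF value = FOB price + freight + insurance = 40886.09 + 7703.10 + 184.62 = 48773.81
Import duty = 48773.81 × 11% = 5365.12
Buyer bears (B): 7703.10 + 184.62 + 604.47 + 267.83 + 781.34 = 9541.36
Landed cost (B) = invoice 40886.09 + 9541.36 + duty 5365.12 = 55792.57
Difference = |55486.43 − 55792.57| = 306.14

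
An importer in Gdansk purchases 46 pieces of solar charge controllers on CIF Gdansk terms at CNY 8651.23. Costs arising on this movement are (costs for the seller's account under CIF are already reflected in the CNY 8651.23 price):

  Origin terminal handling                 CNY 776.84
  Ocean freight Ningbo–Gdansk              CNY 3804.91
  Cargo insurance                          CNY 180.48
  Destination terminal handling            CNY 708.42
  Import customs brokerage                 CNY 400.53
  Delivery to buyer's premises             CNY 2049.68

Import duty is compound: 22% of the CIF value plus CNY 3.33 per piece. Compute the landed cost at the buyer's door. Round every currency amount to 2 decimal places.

Total landed cost: CNY 13866.31

CIF: the seller pays costs through ocean freight and marine insurance to the destination port.
Already in the invoice (seller's account under CIF): origin terminal, freight, insurance — exclude.
The CIF price already equals the CIF value: 8651.23
Ad valorem component: 8651.23 × 22% = 1903.27
Specific component: 46 × 3.33 = 153.18
Import duty = 1903.27 + 153.18 = 2056.45
Buyer bears: destination terminal 708.42 + brokerage 400.53 + delivery 2049.68 + duty 2056.45 = 5215.08
Landed cost = invoice 8651.23 + 5215.08 = 13866.31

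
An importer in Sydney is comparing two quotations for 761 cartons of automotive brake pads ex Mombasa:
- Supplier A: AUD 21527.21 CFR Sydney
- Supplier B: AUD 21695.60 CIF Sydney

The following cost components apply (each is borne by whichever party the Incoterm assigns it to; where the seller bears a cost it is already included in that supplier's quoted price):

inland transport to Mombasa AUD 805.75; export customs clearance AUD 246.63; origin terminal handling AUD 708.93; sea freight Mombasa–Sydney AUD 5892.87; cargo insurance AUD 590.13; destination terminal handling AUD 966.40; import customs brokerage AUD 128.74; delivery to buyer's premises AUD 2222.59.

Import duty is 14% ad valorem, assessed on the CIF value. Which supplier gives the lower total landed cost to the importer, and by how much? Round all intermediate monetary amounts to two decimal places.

Supplier B is cheaper by AUD 480.79

Supplier A (CFR):
CIF value = CFR price + insurance = 21527.21 + 590.13 = 22117.34
Import duty = 22117.34 × 14% = 3096.43
Buyer bears (A): 590.13 + 966.40 + 128.74 + 2222.59 = 3907.86
Landed cost (A) = invoice 21527.21 + 3907.86 + duty 3096.43 = 28531.50
Supplier B (CIF):
The CIF price already equals the CIF value: 21695.60
Import duty = 21695.60 × 14% = 3037.38
Buyer bears (B): 966.40 + 128.74 + 2222.59 = 3317.73
Landed cost (B) = invoice 21695.60 + 3317.73 + duty 3037.38 = 28050.71
Difference = |28531.50 − 28050.71| = 480.79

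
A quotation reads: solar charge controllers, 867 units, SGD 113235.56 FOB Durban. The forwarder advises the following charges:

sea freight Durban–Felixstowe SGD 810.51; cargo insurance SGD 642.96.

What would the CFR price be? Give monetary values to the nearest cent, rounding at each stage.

CFR price: SGD 114046.07

Not relevant to the conversion: insurance — on the buyer under both terms; not part of either seller's price.
From FOB to CFR, the seller additionally bears: freight.
CFR price = 113235.56 + 810.51 = 114046.07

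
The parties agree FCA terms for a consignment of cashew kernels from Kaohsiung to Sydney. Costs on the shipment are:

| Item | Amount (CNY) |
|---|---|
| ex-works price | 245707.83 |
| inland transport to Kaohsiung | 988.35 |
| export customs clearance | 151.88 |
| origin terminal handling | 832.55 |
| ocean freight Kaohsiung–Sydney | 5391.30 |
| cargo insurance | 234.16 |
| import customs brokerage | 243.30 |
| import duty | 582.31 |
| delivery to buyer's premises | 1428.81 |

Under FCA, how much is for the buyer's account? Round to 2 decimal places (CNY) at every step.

Buyer's account: CNY 8712.43

FCA: the seller delivers export-cleared goods to the carrier; the buyer bears costs from that point.
Seller's account: goods 245707.83 + inland to port 988.35 + export clearance 151.88 = 246848.06
Buyer's account: origin terminal 832.55 + freight 5391.30 + insurance 234.16 + brokerage 243.30 + duty 582.31 + delivery 1428.81 = 8712.43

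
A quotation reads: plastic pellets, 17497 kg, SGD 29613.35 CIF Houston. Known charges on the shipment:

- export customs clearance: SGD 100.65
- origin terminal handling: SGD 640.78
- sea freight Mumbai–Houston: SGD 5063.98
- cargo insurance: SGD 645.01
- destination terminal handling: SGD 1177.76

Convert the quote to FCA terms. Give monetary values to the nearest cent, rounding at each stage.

FCA price: SGD 23263.58

Not relevant to the conversion: export clearance — on the seller under both CIF and FCA; already in the CIF price and stays in the FCA price. destination terminal — on the buyer under both terms; not part of either seller's price.
From CIF to FCA, the seller no longer bears: origin terminal, freight, insurance.
FCA price = 29613.35 − 640.78 − 5063.98 − 645.01 = 23263.58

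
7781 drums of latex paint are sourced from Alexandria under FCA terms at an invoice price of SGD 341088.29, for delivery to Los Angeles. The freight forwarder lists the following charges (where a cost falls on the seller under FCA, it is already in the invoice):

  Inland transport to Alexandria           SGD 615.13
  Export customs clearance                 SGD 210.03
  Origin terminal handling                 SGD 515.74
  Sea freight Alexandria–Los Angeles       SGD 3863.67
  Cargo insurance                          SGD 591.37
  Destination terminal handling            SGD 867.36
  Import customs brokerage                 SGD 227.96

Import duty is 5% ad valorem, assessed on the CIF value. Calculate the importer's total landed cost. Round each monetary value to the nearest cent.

FCA: the seller delivers export-cleared goods to the carrier; the buyer bears costs from that point.
Already in the invoice (seller's account under FCA): inland to port, export clearance — exclude.
CIF value = FCA price + origin terminal + freight + insurance = 341088.29 + 515.74 + 3863.67 + 591.37 = 346059.07
Import duty = 346059.07 × 5% = 17302.95
Buyer bears: origin terminal 515.74 + freight 3863.67 + insurance 591.37 + destination terminal 867.36 + brokerage 227.96 + duty 17302.95 = 23369.05
Landed cost = invoice 341088.29 + 23369.05 = 364457.34

Total landed cost: SGD 364457.34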